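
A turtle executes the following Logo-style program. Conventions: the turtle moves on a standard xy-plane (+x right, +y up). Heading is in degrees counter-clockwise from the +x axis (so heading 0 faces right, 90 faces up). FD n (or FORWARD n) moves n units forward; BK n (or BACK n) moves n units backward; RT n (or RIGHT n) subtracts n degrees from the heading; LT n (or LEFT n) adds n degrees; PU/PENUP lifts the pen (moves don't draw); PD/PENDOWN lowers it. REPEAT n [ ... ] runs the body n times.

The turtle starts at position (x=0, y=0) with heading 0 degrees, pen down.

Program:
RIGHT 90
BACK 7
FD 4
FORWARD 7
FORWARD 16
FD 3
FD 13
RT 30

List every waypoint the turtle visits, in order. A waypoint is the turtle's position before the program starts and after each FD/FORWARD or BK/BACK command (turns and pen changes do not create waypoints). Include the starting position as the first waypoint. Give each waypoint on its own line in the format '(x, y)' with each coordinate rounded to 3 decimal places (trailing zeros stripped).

Executing turtle program step by step:
Start: pos=(0,0), heading=0, pen down
RT 90: heading 0 -> 270
BK 7: (0,0) -> (0,7) [heading=270, draw]
FD 4: (0,7) -> (0,3) [heading=270, draw]
FD 7: (0,3) -> (0,-4) [heading=270, draw]
FD 16: (0,-4) -> (0,-20) [heading=270, draw]
FD 3: (0,-20) -> (0,-23) [heading=270, draw]
FD 13: (0,-23) -> (0,-36) [heading=270, draw]
RT 30: heading 270 -> 240
Final: pos=(0,-36), heading=240, 6 segment(s) drawn
Waypoints (7 total):
(0, 0)
(0, 7)
(0, 3)
(0, -4)
(0, -20)
(0, -23)
(0, -36)

Answer: (0, 0)
(0, 7)
(0, 3)
(0, -4)
(0, -20)
(0, -23)
(0, -36)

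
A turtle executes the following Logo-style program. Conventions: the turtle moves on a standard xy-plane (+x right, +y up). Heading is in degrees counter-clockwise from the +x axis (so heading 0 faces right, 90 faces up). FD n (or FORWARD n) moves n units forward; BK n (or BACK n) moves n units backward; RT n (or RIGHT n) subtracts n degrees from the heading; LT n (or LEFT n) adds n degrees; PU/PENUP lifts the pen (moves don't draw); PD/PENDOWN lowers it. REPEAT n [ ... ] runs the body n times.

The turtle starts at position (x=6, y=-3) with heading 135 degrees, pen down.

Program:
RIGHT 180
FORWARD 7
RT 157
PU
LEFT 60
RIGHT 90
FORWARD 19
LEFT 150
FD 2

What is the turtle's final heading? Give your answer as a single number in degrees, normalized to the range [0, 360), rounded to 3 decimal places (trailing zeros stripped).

Executing turtle program step by step:
Start: pos=(6,-3), heading=135, pen down
RT 180: heading 135 -> 315
FD 7: (6,-3) -> (10.95,-7.95) [heading=315, draw]
RT 157: heading 315 -> 158
PU: pen up
LT 60: heading 158 -> 218
RT 90: heading 218 -> 128
FD 19: (10.95,-7.95) -> (-0.748,7.022) [heading=128, move]
LT 150: heading 128 -> 278
FD 2: (-0.748,7.022) -> (-0.469,5.042) [heading=278, move]
Final: pos=(-0.469,5.042), heading=278, 1 segment(s) drawn

Answer: 278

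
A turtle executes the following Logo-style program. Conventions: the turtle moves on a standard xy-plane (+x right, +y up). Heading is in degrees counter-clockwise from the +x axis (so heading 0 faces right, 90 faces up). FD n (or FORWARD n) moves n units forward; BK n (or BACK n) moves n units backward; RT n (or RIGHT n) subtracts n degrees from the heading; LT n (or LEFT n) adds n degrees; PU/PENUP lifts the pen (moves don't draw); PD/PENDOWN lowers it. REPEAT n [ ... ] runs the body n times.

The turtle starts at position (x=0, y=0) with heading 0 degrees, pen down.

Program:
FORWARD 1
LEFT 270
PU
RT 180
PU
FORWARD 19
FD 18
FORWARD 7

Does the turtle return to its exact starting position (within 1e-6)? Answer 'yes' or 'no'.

Answer: no

Derivation:
Executing turtle program step by step:
Start: pos=(0,0), heading=0, pen down
FD 1: (0,0) -> (1,0) [heading=0, draw]
LT 270: heading 0 -> 270
PU: pen up
RT 180: heading 270 -> 90
PU: pen up
FD 19: (1,0) -> (1,19) [heading=90, move]
FD 18: (1,19) -> (1,37) [heading=90, move]
FD 7: (1,37) -> (1,44) [heading=90, move]
Final: pos=(1,44), heading=90, 1 segment(s) drawn

Start position: (0, 0)
Final position: (1, 44)
Distance = 44.011; >= 1e-6 -> NOT closed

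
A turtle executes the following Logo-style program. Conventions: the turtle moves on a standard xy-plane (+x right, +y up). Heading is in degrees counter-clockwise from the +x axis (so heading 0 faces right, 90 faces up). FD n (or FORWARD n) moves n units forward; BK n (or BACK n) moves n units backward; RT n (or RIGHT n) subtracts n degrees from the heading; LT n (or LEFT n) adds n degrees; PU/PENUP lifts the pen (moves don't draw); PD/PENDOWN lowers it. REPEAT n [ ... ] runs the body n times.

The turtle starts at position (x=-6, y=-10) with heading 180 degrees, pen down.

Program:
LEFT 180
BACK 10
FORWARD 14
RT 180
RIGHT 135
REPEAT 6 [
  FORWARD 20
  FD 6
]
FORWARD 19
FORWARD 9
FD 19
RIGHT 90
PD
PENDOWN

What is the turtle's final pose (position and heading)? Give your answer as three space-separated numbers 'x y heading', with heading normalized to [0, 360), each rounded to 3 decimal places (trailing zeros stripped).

Answer: 141.543 133.543 315

Derivation:
Executing turtle program step by step:
Start: pos=(-6,-10), heading=180, pen down
LT 180: heading 180 -> 0
BK 10: (-6,-10) -> (-16,-10) [heading=0, draw]
FD 14: (-16,-10) -> (-2,-10) [heading=0, draw]
RT 180: heading 0 -> 180
RT 135: heading 180 -> 45
REPEAT 6 [
  -- iteration 1/6 --
  FD 20: (-2,-10) -> (12.142,4.142) [heading=45, draw]
  FD 6: (12.142,4.142) -> (16.385,8.385) [heading=45, draw]
  -- iteration 2/6 --
  FD 20: (16.385,8.385) -> (30.527,22.527) [heading=45, draw]
  FD 6: (30.527,22.527) -> (34.77,26.77) [heading=45, draw]
  -- iteration 3/6 --
  FD 20: (34.77,26.77) -> (48.912,40.912) [heading=45, draw]
  FD 6: (48.912,40.912) -> (53.154,45.154) [heading=45, draw]
  -- iteration 4/6 --
  FD 20: (53.154,45.154) -> (67.296,59.296) [heading=45, draw]
  FD 6: (67.296,59.296) -> (71.539,63.539) [heading=45, draw]
  -- iteration 5/6 --
  FD 20: (71.539,63.539) -> (85.681,77.681) [heading=45, draw]
  FD 6: (85.681,77.681) -> (89.924,81.924) [heading=45, draw]
  -- iteration 6/6 --
  FD 20: (89.924,81.924) -> (104.066,96.066) [heading=45, draw]
  FD 6: (104.066,96.066) -> (108.309,100.309) [heading=45, draw]
]
FD 19: (108.309,100.309) -> (121.744,113.744) [heading=45, draw]
FD 9: (121.744,113.744) -> (128.108,120.108) [heading=45, draw]
FD 19: (128.108,120.108) -> (141.543,133.543) [heading=45, draw]
RT 90: heading 45 -> 315
PD: pen down
PD: pen down
Final: pos=(141.543,133.543), heading=315, 17 segment(s) drawn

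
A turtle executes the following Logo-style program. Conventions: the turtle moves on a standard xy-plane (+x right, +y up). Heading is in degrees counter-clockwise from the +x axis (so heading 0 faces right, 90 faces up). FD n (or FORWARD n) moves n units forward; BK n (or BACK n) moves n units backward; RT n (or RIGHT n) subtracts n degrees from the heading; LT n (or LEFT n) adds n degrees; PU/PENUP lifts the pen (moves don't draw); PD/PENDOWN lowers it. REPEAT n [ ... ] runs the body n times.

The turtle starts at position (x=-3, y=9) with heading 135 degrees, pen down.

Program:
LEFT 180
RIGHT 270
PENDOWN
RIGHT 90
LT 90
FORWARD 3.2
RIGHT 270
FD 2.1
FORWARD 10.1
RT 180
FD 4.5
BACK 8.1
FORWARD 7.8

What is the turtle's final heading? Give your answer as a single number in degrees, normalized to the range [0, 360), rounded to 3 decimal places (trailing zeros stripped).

Executing turtle program step by step:
Start: pos=(-3,9), heading=135, pen down
LT 180: heading 135 -> 315
RT 270: heading 315 -> 45
PD: pen down
RT 90: heading 45 -> 315
LT 90: heading 315 -> 45
FD 3.2: (-3,9) -> (-0.737,11.263) [heading=45, draw]
RT 270: heading 45 -> 135
FD 2.1: (-0.737,11.263) -> (-2.222,12.748) [heading=135, draw]
FD 10.1: (-2.222,12.748) -> (-9.364,19.889) [heading=135, draw]
RT 180: heading 135 -> 315
FD 4.5: (-9.364,19.889) -> (-6.182,16.707) [heading=315, draw]
BK 8.1: (-6.182,16.707) -> (-11.91,22.435) [heading=315, draw]
FD 7.8: (-11.91,22.435) -> (-6.394,16.92) [heading=315, draw]
Final: pos=(-6.394,16.92), heading=315, 6 segment(s) drawn

Answer: 315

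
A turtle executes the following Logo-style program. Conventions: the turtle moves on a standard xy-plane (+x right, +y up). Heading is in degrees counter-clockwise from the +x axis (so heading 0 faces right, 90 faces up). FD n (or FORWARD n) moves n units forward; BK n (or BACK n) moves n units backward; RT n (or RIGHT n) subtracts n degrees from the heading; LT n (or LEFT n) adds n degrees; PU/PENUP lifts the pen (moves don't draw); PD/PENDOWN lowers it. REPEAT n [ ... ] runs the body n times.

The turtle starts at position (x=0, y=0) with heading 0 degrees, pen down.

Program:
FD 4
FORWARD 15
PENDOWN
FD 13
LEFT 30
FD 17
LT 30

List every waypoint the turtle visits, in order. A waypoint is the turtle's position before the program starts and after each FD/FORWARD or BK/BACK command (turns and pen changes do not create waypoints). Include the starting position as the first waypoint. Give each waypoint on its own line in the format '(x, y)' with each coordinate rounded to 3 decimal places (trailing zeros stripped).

Answer: (0, 0)
(4, 0)
(19, 0)
(32, 0)
(46.722, 8.5)

Derivation:
Executing turtle program step by step:
Start: pos=(0,0), heading=0, pen down
FD 4: (0,0) -> (4,0) [heading=0, draw]
FD 15: (4,0) -> (19,0) [heading=0, draw]
PD: pen down
FD 13: (19,0) -> (32,0) [heading=0, draw]
LT 30: heading 0 -> 30
FD 17: (32,0) -> (46.722,8.5) [heading=30, draw]
LT 30: heading 30 -> 60
Final: pos=(46.722,8.5), heading=60, 4 segment(s) drawn
Waypoints (5 total):
(0, 0)
(4, 0)
(19, 0)
(32, 0)
(46.722, 8.5)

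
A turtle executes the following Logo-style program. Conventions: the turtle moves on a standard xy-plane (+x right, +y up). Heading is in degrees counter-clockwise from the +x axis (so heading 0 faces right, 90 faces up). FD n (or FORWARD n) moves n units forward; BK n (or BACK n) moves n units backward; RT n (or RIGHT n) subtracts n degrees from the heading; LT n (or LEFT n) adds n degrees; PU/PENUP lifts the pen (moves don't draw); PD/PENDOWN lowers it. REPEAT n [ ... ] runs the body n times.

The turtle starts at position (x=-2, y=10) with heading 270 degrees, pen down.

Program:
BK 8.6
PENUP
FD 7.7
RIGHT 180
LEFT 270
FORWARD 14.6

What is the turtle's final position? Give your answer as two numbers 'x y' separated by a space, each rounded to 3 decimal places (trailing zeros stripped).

Answer: 12.6 10.9

Derivation:
Executing turtle program step by step:
Start: pos=(-2,10), heading=270, pen down
BK 8.6: (-2,10) -> (-2,18.6) [heading=270, draw]
PU: pen up
FD 7.7: (-2,18.6) -> (-2,10.9) [heading=270, move]
RT 180: heading 270 -> 90
LT 270: heading 90 -> 0
FD 14.6: (-2,10.9) -> (12.6,10.9) [heading=0, move]
Final: pos=(12.6,10.9), heading=0, 1 segment(s) drawn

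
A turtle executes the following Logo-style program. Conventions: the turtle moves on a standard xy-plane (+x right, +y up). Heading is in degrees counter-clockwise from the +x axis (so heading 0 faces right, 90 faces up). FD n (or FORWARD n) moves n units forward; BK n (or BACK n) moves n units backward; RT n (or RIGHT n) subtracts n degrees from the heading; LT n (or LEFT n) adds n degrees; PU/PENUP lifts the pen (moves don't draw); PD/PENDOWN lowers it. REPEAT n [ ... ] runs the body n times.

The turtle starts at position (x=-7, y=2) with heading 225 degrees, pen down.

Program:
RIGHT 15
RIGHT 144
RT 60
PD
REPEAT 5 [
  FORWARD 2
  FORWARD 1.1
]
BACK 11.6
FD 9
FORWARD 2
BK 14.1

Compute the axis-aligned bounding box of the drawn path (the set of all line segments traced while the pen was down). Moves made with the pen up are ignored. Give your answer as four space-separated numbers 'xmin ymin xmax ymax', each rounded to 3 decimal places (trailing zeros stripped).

Answer: -7 2 8.415 3.62

Derivation:
Executing turtle program step by step:
Start: pos=(-7,2), heading=225, pen down
RT 15: heading 225 -> 210
RT 144: heading 210 -> 66
RT 60: heading 66 -> 6
PD: pen down
REPEAT 5 [
  -- iteration 1/5 --
  FD 2: (-7,2) -> (-5.011,2.209) [heading=6, draw]
  FD 1.1: (-5.011,2.209) -> (-3.917,2.324) [heading=6, draw]
  -- iteration 2/5 --
  FD 2: (-3.917,2.324) -> (-1.928,2.533) [heading=6, draw]
  FD 1.1: (-1.928,2.533) -> (-0.834,2.648) [heading=6, draw]
  -- iteration 3/5 --
  FD 2: (-0.834,2.648) -> (1.155,2.857) [heading=6, draw]
  FD 1.1: (1.155,2.857) -> (2.249,2.972) [heading=6, draw]
  -- iteration 4/5 --
  FD 2: (2.249,2.972) -> (4.238,3.181) [heading=6, draw]
  FD 1.1: (4.238,3.181) -> (5.332,3.296) [heading=6, draw]
  -- iteration 5/5 --
  FD 2: (5.332,3.296) -> (7.321,3.505) [heading=6, draw]
  FD 1.1: (7.321,3.505) -> (8.415,3.62) [heading=6, draw]
]
BK 11.6: (8.415,3.62) -> (-3.121,2.408) [heading=6, draw]
FD 9: (-3.121,2.408) -> (5.829,3.348) [heading=6, draw]
FD 2: (5.829,3.348) -> (7.818,3.557) [heading=6, draw]
BK 14.1: (7.818,3.557) -> (-6.204,2.084) [heading=6, draw]
Final: pos=(-6.204,2.084), heading=6, 14 segment(s) drawn

Segment endpoints: x in {-7, -6.204, -5.011, -3.917, -3.121, -1.928, -0.834, 1.155, 2.249, 4.238, 5.332, 5.829, 7.321, 7.818, 8.415}, y in {2, 2.084, 2.209, 2.324, 2.408, 2.533, 2.648, 2.857, 2.972, 3.181, 3.296, 3.348, 3.505, 3.557, 3.62}
xmin=-7, ymin=2, xmax=8.415, ymax=3.62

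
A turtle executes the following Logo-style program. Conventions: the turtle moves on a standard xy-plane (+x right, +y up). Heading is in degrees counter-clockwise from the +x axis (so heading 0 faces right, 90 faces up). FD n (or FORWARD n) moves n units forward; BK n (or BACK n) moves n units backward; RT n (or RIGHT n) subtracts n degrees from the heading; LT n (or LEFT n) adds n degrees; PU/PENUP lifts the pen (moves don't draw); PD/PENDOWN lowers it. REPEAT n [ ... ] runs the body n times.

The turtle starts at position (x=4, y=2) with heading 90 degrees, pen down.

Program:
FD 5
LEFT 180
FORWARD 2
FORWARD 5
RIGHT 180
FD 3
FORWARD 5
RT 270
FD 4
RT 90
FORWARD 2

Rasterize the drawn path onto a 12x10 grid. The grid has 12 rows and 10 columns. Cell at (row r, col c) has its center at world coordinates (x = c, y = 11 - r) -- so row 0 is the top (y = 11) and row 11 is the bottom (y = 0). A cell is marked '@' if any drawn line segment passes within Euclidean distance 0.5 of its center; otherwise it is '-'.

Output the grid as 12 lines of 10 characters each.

Answer: ----------
@---------
@---------
@@@@@-----
----@-----
----@-----
----@-----
----@-----
----@-----
----@-----
----@-----
----@-----

Derivation:
Segment 0: (4,2) -> (4,7)
Segment 1: (4,7) -> (4,5)
Segment 2: (4,5) -> (4,0)
Segment 3: (4,0) -> (4,3)
Segment 4: (4,3) -> (4,8)
Segment 5: (4,8) -> (-0,8)
Segment 6: (-0,8) -> (-0,10)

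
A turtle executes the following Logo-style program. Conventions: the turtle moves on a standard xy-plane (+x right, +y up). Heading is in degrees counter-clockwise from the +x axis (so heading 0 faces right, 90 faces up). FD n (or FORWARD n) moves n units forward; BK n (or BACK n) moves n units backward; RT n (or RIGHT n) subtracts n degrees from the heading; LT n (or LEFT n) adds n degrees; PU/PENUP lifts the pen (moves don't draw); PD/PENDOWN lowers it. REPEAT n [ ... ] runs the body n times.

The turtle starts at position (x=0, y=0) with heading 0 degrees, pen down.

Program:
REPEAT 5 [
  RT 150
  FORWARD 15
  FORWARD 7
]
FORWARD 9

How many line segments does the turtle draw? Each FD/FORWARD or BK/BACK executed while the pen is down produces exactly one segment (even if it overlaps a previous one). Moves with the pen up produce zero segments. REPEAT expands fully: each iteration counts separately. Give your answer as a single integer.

Answer: 11

Derivation:
Executing turtle program step by step:
Start: pos=(0,0), heading=0, pen down
REPEAT 5 [
  -- iteration 1/5 --
  RT 150: heading 0 -> 210
  FD 15: (0,0) -> (-12.99,-7.5) [heading=210, draw]
  FD 7: (-12.99,-7.5) -> (-19.053,-11) [heading=210, draw]
  -- iteration 2/5 --
  RT 150: heading 210 -> 60
  FD 15: (-19.053,-11) -> (-11.553,1.99) [heading=60, draw]
  FD 7: (-11.553,1.99) -> (-8.053,8.053) [heading=60, draw]
  -- iteration 3/5 --
  RT 150: heading 60 -> 270
  FD 15: (-8.053,8.053) -> (-8.053,-6.947) [heading=270, draw]
  FD 7: (-8.053,-6.947) -> (-8.053,-13.947) [heading=270, draw]
  -- iteration 4/5 --
  RT 150: heading 270 -> 120
  FD 15: (-8.053,-13.947) -> (-15.553,-0.957) [heading=120, draw]
  FD 7: (-15.553,-0.957) -> (-19.053,5.105) [heading=120, draw]
  -- iteration 5/5 --
  RT 150: heading 120 -> 330
  FD 15: (-19.053,5.105) -> (-6.062,-2.395) [heading=330, draw]
  FD 7: (-6.062,-2.395) -> (0,-5.895) [heading=330, draw]
]
FD 9: (0,-5.895) -> (7.794,-10.395) [heading=330, draw]
Final: pos=(7.794,-10.395), heading=330, 11 segment(s) drawn
Segments drawn: 11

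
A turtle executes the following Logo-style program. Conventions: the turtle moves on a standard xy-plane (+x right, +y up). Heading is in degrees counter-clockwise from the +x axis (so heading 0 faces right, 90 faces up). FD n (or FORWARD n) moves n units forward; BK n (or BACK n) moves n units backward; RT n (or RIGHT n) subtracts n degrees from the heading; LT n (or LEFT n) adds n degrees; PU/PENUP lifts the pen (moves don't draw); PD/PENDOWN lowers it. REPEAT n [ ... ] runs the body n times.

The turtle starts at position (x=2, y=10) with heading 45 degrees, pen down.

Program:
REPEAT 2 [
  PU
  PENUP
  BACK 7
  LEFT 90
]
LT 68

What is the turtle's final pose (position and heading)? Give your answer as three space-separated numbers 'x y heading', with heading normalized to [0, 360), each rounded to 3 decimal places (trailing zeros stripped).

Executing turtle program step by step:
Start: pos=(2,10), heading=45, pen down
REPEAT 2 [
  -- iteration 1/2 --
  PU: pen up
  PU: pen up
  BK 7: (2,10) -> (-2.95,5.05) [heading=45, move]
  LT 90: heading 45 -> 135
  -- iteration 2/2 --
  PU: pen up
  PU: pen up
  BK 7: (-2.95,5.05) -> (2,0.101) [heading=135, move]
  LT 90: heading 135 -> 225
]
LT 68: heading 225 -> 293
Final: pos=(2,0.101), heading=293, 0 segment(s) drawn

Answer: 2 0.101 293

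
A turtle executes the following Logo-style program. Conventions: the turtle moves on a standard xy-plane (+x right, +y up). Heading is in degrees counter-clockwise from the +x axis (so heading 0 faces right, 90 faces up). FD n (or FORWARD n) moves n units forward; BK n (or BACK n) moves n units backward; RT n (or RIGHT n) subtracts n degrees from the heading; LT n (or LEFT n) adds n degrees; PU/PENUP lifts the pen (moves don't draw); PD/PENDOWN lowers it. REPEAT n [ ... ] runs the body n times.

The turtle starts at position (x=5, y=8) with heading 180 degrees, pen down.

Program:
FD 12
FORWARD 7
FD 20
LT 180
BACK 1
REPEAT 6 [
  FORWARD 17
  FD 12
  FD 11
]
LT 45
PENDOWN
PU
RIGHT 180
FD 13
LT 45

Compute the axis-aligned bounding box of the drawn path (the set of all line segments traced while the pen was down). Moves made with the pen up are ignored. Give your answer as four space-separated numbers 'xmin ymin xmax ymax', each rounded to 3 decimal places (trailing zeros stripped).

Answer: -35 8 205 8

Derivation:
Executing turtle program step by step:
Start: pos=(5,8), heading=180, pen down
FD 12: (5,8) -> (-7,8) [heading=180, draw]
FD 7: (-7,8) -> (-14,8) [heading=180, draw]
FD 20: (-14,8) -> (-34,8) [heading=180, draw]
LT 180: heading 180 -> 0
BK 1: (-34,8) -> (-35,8) [heading=0, draw]
REPEAT 6 [
  -- iteration 1/6 --
  FD 17: (-35,8) -> (-18,8) [heading=0, draw]
  FD 12: (-18,8) -> (-6,8) [heading=0, draw]
  FD 11: (-6,8) -> (5,8) [heading=0, draw]
  -- iteration 2/6 --
  FD 17: (5,8) -> (22,8) [heading=0, draw]
  FD 12: (22,8) -> (34,8) [heading=0, draw]
  FD 11: (34,8) -> (45,8) [heading=0, draw]
  -- iteration 3/6 --
  FD 17: (45,8) -> (62,8) [heading=0, draw]
  FD 12: (62,8) -> (74,8) [heading=0, draw]
  FD 11: (74,8) -> (85,8) [heading=0, draw]
  -- iteration 4/6 --
  FD 17: (85,8) -> (102,8) [heading=0, draw]
  FD 12: (102,8) -> (114,8) [heading=0, draw]
  FD 11: (114,8) -> (125,8) [heading=0, draw]
  -- iteration 5/6 --
  FD 17: (125,8) -> (142,8) [heading=0, draw]
  FD 12: (142,8) -> (154,8) [heading=0, draw]
  FD 11: (154,8) -> (165,8) [heading=0, draw]
  -- iteration 6/6 --
  FD 17: (165,8) -> (182,8) [heading=0, draw]
  FD 12: (182,8) -> (194,8) [heading=0, draw]
  FD 11: (194,8) -> (205,8) [heading=0, draw]
]
LT 45: heading 0 -> 45
PD: pen down
PU: pen up
RT 180: heading 45 -> 225
FD 13: (205,8) -> (195.808,-1.192) [heading=225, move]
LT 45: heading 225 -> 270
Final: pos=(195.808,-1.192), heading=270, 22 segment(s) drawn

Segment endpoints: x in {-35, -34, -18, -14, -7, -6, 5, 22, 34, 45, 62, 74, 85, 102, 114, 125, 142, 154, 165, 182, 194, 205}, y in {8, 8, 8, 8, 8, 8, 8, 8, 8, 8, 8, 8, 8, 8, 8, 8, 8, 8, 8, 8, 8}
xmin=-35, ymin=8, xmax=205, ymax=8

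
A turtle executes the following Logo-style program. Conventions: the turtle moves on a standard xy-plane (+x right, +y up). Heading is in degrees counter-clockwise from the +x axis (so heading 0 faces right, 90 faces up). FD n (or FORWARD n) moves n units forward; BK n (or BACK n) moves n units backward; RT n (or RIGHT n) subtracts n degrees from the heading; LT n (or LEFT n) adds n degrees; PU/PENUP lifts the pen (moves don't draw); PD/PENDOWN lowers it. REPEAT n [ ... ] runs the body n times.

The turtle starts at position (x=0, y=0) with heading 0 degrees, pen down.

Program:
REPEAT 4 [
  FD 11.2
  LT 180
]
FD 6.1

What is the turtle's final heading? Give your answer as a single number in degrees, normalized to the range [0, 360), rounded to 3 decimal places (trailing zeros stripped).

Answer: 0

Derivation:
Executing turtle program step by step:
Start: pos=(0,0), heading=0, pen down
REPEAT 4 [
  -- iteration 1/4 --
  FD 11.2: (0,0) -> (11.2,0) [heading=0, draw]
  LT 180: heading 0 -> 180
  -- iteration 2/4 --
  FD 11.2: (11.2,0) -> (0,0) [heading=180, draw]
  LT 180: heading 180 -> 0
  -- iteration 3/4 --
  FD 11.2: (0,0) -> (11.2,0) [heading=0, draw]
  LT 180: heading 0 -> 180
  -- iteration 4/4 --
  FD 11.2: (11.2,0) -> (0,0) [heading=180, draw]
  LT 180: heading 180 -> 0
]
FD 6.1: (0,0) -> (6.1,0) [heading=0, draw]
Final: pos=(6.1,0), heading=0, 5 segment(s) drawn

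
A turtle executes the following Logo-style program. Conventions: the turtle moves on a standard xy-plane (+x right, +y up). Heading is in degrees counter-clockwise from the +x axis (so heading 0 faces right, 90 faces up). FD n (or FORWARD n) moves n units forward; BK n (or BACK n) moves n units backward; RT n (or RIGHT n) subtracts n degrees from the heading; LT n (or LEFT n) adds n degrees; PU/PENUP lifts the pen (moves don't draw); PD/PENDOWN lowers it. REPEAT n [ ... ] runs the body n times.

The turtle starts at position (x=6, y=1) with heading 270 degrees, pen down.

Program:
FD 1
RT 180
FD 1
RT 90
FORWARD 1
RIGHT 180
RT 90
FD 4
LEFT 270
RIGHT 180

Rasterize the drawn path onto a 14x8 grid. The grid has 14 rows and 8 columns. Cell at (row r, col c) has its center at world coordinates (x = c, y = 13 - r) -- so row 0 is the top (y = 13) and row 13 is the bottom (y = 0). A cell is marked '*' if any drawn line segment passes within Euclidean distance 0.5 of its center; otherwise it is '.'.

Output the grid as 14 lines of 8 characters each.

Answer: ........
........
........
........
........
........
........
........
.......*
.......*
.......*
.......*
......**
......*.

Derivation:
Segment 0: (6,1) -> (6,0)
Segment 1: (6,0) -> (6,1)
Segment 2: (6,1) -> (7,1)
Segment 3: (7,1) -> (7,5)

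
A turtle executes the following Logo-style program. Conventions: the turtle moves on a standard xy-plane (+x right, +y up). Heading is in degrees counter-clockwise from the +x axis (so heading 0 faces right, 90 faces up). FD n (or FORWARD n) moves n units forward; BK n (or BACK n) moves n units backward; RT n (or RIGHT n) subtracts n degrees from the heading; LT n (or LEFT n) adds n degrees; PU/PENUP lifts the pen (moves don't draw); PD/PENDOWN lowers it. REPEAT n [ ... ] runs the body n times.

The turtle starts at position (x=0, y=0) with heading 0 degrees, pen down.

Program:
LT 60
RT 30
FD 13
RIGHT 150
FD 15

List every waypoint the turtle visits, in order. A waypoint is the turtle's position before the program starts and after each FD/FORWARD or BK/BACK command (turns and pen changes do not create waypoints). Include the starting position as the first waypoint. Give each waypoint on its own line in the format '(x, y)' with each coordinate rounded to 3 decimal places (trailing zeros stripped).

Executing turtle program step by step:
Start: pos=(0,0), heading=0, pen down
LT 60: heading 0 -> 60
RT 30: heading 60 -> 30
FD 13: (0,0) -> (11.258,6.5) [heading=30, draw]
RT 150: heading 30 -> 240
FD 15: (11.258,6.5) -> (3.758,-6.49) [heading=240, draw]
Final: pos=(3.758,-6.49), heading=240, 2 segment(s) drawn
Waypoints (3 total):
(0, 0)
(11.258, 6.5)
(3.758, -6.49)

Answer: (0, 0)
(11.258, 6.5)
(3.758, -6.49)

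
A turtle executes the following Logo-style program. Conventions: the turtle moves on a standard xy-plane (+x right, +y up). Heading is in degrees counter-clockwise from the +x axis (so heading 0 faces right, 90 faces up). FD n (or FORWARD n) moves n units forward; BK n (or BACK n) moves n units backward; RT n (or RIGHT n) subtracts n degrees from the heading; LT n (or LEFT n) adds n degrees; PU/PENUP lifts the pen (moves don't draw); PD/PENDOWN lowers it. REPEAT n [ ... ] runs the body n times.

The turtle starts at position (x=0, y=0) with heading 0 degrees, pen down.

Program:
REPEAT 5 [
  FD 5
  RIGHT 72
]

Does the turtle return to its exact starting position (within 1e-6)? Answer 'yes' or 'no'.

Executing turtle program step by step:
Start: pos=(0,0), heading=0, pen down
REPEAT 5 [
  -- iteration 1/5 --
  FD 5: (0,0) -> (5,0) [heading=0, draw]
  RT 72: heading 0 -> 288
  -- iteration 2/5 --
  FD 5: (5,0) -> (6.545,-4.755) [heading=288, draw]
  RT 72: heading 288 -> 216
  -- iteration 3/5 --
  FD 5: (6.545,-4.755) -> (2.5,-7.694) [heading=216, draw]
  RT 72: heading 216 -> 144
  -- iteration 4/5 --
  FD 5: (2.5,-7.694) -> (-1.545,-4.755) [heading=144, draw]
  RT 72: heading 144 -> 72
  -- iteration 5/5 --
  FD 5: (-1.545,-4.755) -> (0,0) [heading=72, draw]
  RT 72: heading 72 -> 0
]
Final: pos=(0,0), heading=0, 5 segment(s) drawn

Start position: (0, 0)
Final position: (0, 0)
Distance = 0; < 1e-6 -> CLOSED

Answer: yes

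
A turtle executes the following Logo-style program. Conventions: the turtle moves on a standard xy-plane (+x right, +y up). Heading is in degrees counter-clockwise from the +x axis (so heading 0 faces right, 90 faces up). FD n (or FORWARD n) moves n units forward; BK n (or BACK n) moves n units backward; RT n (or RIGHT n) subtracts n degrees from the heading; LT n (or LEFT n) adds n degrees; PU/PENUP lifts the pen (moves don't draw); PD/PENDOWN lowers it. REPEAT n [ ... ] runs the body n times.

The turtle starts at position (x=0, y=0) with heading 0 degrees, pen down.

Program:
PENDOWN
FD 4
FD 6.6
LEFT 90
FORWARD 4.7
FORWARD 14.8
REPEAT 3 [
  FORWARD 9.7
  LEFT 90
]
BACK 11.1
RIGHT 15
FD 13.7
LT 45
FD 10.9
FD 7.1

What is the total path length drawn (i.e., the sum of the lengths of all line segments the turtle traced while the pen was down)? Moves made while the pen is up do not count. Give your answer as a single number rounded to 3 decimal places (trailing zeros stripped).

Executing turtle program step by step:
Start: pos=(0,0), heading=0, pen down
PD: pen down
FD 4: (0,0) -> (4,0) [heading=0, draw]
FD 6.6: (4,0) -> (10.6,0) [heading=0, draw]
LT 90: heading 0 -> 90
FD 4.7: (10.6,0) -> (10.6,4.7) [heading=90, draw]
FD 14.8: (10.6,4.7) -> (10.6,19.5) [heading=90, draw]
REPEAT 3 [
  -- iteration 1/3 --
  FD 9.7: (10.6,19.5) -> (10.6,29.2) [heading=90, draw]
  LT 90: heading 90 -> 180
  -- iteration 2/3 --
  FD 9.7: (10.6,29.2) -> (0.9,29.2) [heading=180, draw]
  LT 90: heading 180 -> 270
  -- iteration 3/3 --
  FD 9.7: (0.9,29.2) -> (0.9,19.5) [heading=270, draw]
  LT 90: heading 270 -> 0
]
BK 11.1: (0.9,19.5) -> (-10.2,19.5) [heading=0, draw]
RT 15: heading 0 -> 345
FD 13.7: (-10.2,19.5) -> (3.033,15.954) [heading=345, draw]
LT 45: heading 345 -> 30
FD 10.9: (3.033,15.954) -> (12.473,21.404) [heading=30, draw]
FD 7.1: (12.473,21.404) -> (18.622,24.954) [heading=30, draw]
Final: pos=(18.622,24.954), heading=30, 11 segment(s) drawn

Segment lengths:
  seg 1: (0,0) -> (4,0), length = 4
  seg 2: (4,0) -> (10.6,0), length = 6.6
  seg 3: (10.6,0) -> (10.6,4.7), length = 4.7
  seg 4: (10.6,4.7) -> (10.6,19.5), length = 14.8
  seg 5: (10.6,19.5) -> (10.6,29.2), length = 9.7
  seg 6: (10.6,29.2) -> (0.9,29.2), length = 9.7
  seg 7: (0.9,29.2) -> (0.9,19.5), length = 9.7
  seg 8: (0.9,19.5) -> (-10.2,19.5), length = 11.1
  seg 9: (-10.2,19.5) -> (3.033,15.954), length = 13.7
  seg 10: (3.033,15.954) -> (12.473,21.404), length = 10.9
  seg 11: (12.473,21.404) -> (18.622,24.954), length = 7.1
Total = 102

Answer: 102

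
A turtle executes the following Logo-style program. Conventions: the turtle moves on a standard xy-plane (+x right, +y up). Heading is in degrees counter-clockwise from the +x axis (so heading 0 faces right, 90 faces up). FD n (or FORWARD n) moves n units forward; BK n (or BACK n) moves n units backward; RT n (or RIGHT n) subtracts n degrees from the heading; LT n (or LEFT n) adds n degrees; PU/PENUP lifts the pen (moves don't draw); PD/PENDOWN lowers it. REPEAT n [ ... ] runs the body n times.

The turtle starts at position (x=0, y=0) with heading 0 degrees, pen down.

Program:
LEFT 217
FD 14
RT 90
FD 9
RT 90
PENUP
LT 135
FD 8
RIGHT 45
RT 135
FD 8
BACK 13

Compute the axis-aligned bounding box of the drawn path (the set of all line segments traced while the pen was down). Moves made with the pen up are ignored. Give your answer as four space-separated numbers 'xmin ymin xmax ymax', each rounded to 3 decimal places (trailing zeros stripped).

Executing turtle program step by step:
Start: pos=(0,0), heading=0, pen down
LT 217: heading 0 -> 217
FD 14: (0,0) -> (-11.181,-8.425) [heading=217, draw]
RT 90: heading 217 -> 127
FD 9: (-11.181,-8.425) -> (-16.597,-1.238) [heading=127, draw]
RT 90: heading 127 -> 37
PU: pen up
LT 135: heading 37 -> 172
FD 8: (-16.597,-1.238) -> (-24.519,-0.124) [heading=172, move]
RT 45: heading 172 -> 127
RT 135: heading 127 -> 352
FD 8: (-24.519,-0.124) -> (-16.597,-1.238) [heading=352, move]
BK 13: (-16.597,-1.238) -> (-29.471,0.572) [heading=352, move]
Final: pos=(-29.471,0.572), heading=352, 2 segment(s) drawn

Segment endpoints: x in {-16.597, -11.181, 0}, y in {-8.425, -1.238, 0}
xmin=-16.597, ymin=-8.425, xmax=0, ymax=0

Answer: -16.597 -8.425 0 0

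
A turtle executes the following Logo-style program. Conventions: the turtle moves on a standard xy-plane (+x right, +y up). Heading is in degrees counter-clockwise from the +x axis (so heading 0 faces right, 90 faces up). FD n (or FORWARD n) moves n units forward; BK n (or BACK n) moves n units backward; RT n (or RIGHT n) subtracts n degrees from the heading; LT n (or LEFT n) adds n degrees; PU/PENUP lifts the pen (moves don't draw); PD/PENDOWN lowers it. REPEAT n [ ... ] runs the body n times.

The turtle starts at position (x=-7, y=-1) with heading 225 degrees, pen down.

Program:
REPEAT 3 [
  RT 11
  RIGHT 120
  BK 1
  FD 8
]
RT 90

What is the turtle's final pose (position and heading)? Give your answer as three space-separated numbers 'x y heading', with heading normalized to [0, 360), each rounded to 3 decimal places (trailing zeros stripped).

Executing turtle program step by step:
Start: pos=(-7,-1), heading=225, pen down
REPEAT 3 [
  -- iteration 1/3 --
  RT 11: heading 225 -> 214
  RT 120: heading 214 -> 94
  BK 1: (-7,-1) -> (-6.93,-1.998) [heading=94, draw]
  FD 8: (-6.93,-1.998) -> (-7.488,5.983) [heading=94, draw]
  -- iteration 2/3 --
  RT 11: heading 94 -> 83
  RT 120: heading 83 -> 323
  BK 1: (-7.488,5.983) -> (-8.287,6.585) [heading=323, draw]
  FD 8: (-8.287,6.585) -> (-1.898,1.77) [heading=323, draw]
  -- iteration 3/3 --
  RT 11: heading 323 -> 312
  RT 120: heading 312 -> 192
  BK 1: (-1.898,1.77) -> (-0.92,1.978) [heading=192, draw]
  FD 8: (-0.92,1.978) -> (-8.745,0.315) [heading=192, draw]
]
RT 90: heading 192 -> 102
Final: pos=(-8.745,0.315), heading=102, 6 segment(s) drawn

Answer: -8.745 0.315 102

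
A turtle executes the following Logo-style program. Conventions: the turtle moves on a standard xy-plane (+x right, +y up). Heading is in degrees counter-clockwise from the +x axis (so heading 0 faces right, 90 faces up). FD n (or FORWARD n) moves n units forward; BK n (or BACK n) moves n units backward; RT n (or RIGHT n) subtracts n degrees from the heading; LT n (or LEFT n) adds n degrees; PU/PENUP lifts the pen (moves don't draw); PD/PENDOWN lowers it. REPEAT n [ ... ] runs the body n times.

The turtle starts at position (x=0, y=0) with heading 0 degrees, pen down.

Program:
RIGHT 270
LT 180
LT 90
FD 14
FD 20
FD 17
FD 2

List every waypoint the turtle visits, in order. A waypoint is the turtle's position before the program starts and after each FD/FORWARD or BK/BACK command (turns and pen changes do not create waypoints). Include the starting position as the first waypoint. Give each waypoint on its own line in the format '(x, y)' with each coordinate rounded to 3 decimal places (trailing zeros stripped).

Answer: (0, 0)
(14, 0)
(34, 0)
(51, 0)
(53, 0)

Derivation:
Executing turtle program step by step:
Start: pos=(0,0), heading=0, pen down
RT 270: heading 0 -> 90
LT 180: heading 90 -> 270
LT 90: heading 270 -> 0
FD 14: (0,0) -> (14,0) [heading=0, draw]
FD 20: (14,0) -> (34,0) [heading=0, draw]
FD 17: (34,0) -> (51,0) [heading=0, draw]
FD 2: (51,0) -> (53,0) [heading=0, draw]
Final: pos=(53,0), heading=0, 4 segment(s) drawn
Waypoints (5 total):
(0, 0)
(14, 0)
(34, 0)
(51, 0)
(53, 0)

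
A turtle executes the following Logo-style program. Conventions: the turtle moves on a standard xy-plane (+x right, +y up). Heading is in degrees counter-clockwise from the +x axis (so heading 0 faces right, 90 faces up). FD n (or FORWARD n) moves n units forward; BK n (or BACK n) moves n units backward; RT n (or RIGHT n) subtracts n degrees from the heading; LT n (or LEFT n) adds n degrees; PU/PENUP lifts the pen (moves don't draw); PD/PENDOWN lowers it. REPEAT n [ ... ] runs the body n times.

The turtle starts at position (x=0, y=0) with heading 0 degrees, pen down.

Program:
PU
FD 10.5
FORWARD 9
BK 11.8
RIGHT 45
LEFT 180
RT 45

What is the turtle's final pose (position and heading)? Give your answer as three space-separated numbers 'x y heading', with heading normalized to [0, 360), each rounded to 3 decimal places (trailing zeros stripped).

Answer: 7.7 0 90

Derivation:
Executing turtle program step by step:
Start: pos=(0,0), heading=0, pen down
PU: pen up
FD 10.5: (0,0) -> (10.5,0) [heading=0, move]
FD 9: (10.5,0) -> (19.5,0) [heading=0, move]
BK 11.8: (19.5,0) -> (7.7,0) [heading=0, move]
RT 45: heading 0 -> 315
LT 180: heading 315 -> 135
RT 45: heading 135 -> 90
Final: pos=(7.7,0), heading=90, 0 segment(s) drawn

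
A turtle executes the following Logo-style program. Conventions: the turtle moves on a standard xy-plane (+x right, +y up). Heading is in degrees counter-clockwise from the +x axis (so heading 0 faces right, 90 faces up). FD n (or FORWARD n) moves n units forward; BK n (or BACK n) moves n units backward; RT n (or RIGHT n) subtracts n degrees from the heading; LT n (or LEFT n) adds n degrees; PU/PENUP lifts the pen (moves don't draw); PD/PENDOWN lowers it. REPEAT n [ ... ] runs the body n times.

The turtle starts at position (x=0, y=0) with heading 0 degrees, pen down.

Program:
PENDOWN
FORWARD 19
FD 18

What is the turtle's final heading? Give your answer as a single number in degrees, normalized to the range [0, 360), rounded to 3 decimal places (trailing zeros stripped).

Executing turtle program step by step:
Start: pos=(0,0), heading=0, pen down
PD: pen down
FD 19: (0,0) -> (19,0) [heading=0, draw]
FD 18: (19,0) -> (37,0) [heading=0, draw]
Final: pos=(37,0), heading=0, 2 segment(s) drawn

Answer: 0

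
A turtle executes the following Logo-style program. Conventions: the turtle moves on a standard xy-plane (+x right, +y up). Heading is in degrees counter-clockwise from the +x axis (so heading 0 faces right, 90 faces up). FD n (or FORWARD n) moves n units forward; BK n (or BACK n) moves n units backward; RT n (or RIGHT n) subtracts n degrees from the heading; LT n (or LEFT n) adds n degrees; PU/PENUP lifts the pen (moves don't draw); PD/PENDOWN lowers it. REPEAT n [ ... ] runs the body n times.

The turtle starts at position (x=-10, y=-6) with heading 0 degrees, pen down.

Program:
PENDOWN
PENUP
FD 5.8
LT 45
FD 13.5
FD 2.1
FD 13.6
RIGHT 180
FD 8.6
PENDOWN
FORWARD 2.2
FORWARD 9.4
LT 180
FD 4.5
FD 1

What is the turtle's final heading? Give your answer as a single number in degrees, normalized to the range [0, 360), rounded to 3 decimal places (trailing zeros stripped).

Answer: 45

Derivation:
Executing turtle program step by step:
Start: pos=(-10,-6), heading=0, pen down
PD: pen down
PU: pen up
FD 5.8: (-10,-6) -> (-4.2,-6) [heading=0, move]
LT 45: heading 0 -> 45
FD 13.5: (-4.2,-6) -> (5.346,3.546) [heading=45, move]
FD 2.1: (5.346,3.546) -> (6.831,5.031) [heading=45, move]
FD 13.6: (6.831,5.031) -> (16.448,14.648) [heading=45, move]
RT 180: heading 45 -> 225
FD 8.6: (16.448,14.648) -> (10.366,8.566) [heading=225, move]
PD: pen down
FD 2.2: (10.366,8.566) -> (8.811,7.011) [heading=225, draw]
FD 9.4: (8.811,7.011) -> (2.164,0.364) [heading=225, draw]
LT 180: heading 225 -> 45
FD 4.5: (2.164,0.364) -> (5.346,3.546) [heading=45, draw]
FD 1: (5.346,3.546) -> (6.053,4.253) [heading=45, draw]
Final: pos=(6.053,4.253), heading=45, 4 segment(s) drawn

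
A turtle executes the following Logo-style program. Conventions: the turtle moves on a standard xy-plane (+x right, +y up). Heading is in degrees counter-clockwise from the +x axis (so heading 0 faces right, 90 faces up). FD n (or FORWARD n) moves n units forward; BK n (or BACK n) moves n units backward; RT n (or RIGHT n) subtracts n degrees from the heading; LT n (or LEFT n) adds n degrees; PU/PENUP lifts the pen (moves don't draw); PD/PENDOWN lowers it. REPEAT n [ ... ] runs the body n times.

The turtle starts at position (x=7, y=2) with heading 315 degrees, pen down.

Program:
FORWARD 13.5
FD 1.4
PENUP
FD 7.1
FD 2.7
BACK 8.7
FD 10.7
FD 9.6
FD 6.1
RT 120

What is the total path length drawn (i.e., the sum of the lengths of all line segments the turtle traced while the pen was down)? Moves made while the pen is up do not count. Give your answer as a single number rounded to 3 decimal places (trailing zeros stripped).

Executing turtle program step by step:
Start: pos=(7,2), heading=315, pen down
FD 13.5: (7,2) -> (16.546,-7.546) [heading=315, draw]
FD 1.4: (16.546,-7.546) -> (17.536,-8.536) [heading=315, draw]
PU: pen up
FD 7.1: (17.536,-8.536) -> (22.556,-13.556) [heading=315, move]
FD 2.7: (22.556,-13.556) -> (24.466,-15.466) [heading=315, move]
BK 8.7: (24.466,-15.466) -> (18.314,-9.314) [heading=315, move]
FD 10.7: (18.314,-9.314) -> (25.88,-16.88) [heading=315, move]
FD 9.6: (25.88,-16.88) -> (32.668,-23.668) [heading=315, move]
FD 6.1: (32.668,-23.668) -> (36.981,-27.981) [heading=315, move]
RT 120: heading 315 -> 195
Final: pos=(36.981,-27.981), heading=195, 2 segment(s) drawn

Segment lengths:
  seg 1: (7,2) -> (16.546,-7.546), length = 13.5
  seg 2: (16.546,-7.546) -> (17.536,-8.536), length = 1.4
Total = 14.9

Answer: 14.9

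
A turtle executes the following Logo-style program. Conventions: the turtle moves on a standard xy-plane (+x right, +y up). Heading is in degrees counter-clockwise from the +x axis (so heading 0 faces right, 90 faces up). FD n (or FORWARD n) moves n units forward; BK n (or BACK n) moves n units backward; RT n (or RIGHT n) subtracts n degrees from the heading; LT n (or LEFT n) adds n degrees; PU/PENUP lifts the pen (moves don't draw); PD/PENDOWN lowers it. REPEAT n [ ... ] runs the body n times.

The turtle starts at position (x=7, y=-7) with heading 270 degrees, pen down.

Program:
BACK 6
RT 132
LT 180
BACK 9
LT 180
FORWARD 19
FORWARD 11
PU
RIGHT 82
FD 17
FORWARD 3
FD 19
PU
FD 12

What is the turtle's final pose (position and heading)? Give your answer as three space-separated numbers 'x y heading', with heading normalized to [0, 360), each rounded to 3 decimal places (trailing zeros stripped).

Answer: 6.536 67.377 56

Derivation:
Executing turtle program step by step:
Start: pos=(7,-7), heading=270, pen down
BK 6: (7,-7) -> (7,-1) [heading=270, draw]
RT 132: heading 270 -> 138
LT 180: heading 138 -> 318
BK 9: (7,-1) -> (0.312,5.022) [heading=318, draw]
LT 180: heading 318 -> 138
FD 19: (0.312,5.022) -> (-13.808,17.736) [heading=138, draw]
FD 11: (-13.808,17.736) -> (-21.983,25.096) [heading=138, draw]
PU: pen up
RT 82: heading 138 -> 56
FD 17: (-21.983,25.096) -> (-12.476,39.19) [heading=56, move]
FD 3: (-12.476,39.19) -> (-10.799,41.677) [heading=56, move]
FD 19: (-10.799,41.677) -> (-0.174,57.429) [heading=56, move]
PU: pen up
FD 12: (-0.174,57.429) -> (6.536,67.377) [heading=56, move]
Final: pos=(6.536,67.377), heading=56, 4 segment(s) drawn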